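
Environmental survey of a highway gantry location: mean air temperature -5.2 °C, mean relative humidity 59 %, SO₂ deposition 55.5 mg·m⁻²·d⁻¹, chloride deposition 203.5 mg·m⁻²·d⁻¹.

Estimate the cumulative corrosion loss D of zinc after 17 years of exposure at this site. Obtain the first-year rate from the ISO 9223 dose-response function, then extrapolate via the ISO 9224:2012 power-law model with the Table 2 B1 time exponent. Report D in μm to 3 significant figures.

D(17) = 10.1 μm

zinc: T≤10 °C ⇒ hinge +0.038·(-5.2−10) = -0.5776
  sulphur-dioxide contribution → 0.6396 μm/a
  chloride contribution → 0.3732 μm/a
  total first-year rate 1.013 μm/a
ISO 9224: D(t) = r_corr · t^b with b = 0.813 (zinc, B1)
  D(17) = 1.013 × 17^0.813 = 1.013 × 10.01 = 10.14 μm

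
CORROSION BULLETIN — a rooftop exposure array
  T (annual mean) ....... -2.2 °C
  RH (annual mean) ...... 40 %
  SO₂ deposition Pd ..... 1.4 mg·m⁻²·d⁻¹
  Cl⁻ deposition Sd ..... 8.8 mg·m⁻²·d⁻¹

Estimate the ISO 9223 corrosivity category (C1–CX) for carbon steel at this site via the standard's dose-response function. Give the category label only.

carbon steel: T≤10 °C ⇒ hinge +0.150·(-2.2−10) = -1.8300
  SO₂ term: 1.77·1.4^0.52·exp(0.02·40-1.8300) = 0.7527
  Cl⁻ term: 0.102·8.8^0.62·exp(0.033·40+0.04·-2.2) = 1.347
  r_corr = 0.7527 + 1.347 = 2.099 μm/a
Category bounds: 1.3…25 μm/a bracket r_corr ⇒ C2

C2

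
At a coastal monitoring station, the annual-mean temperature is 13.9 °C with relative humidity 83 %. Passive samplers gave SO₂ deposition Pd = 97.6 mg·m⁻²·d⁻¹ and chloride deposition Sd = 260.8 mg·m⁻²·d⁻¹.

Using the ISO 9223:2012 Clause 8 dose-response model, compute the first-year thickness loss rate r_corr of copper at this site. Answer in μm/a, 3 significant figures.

r_corr = 3.51 μm/a

copper: T>10 °C ⇒ hinge -0.080·(13.9−10) = -0.3120
  sulphur-dioxide contribution → 1.709 μm/a
  chloride contribution → 1.805 μm/a
  total first-year rate 3.515 μm/a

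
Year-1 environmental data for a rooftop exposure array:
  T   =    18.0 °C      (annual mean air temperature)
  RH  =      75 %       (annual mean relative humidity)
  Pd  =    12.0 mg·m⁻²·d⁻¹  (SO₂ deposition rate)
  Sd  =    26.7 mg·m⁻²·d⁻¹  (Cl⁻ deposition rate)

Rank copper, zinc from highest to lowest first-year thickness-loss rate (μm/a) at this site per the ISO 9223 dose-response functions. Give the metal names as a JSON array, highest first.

copper: f(T) = -0.080·(T−10) [T>10 °C] = -0.6400
  sulphur-dioxide contribution → 0.4453 μm/a
  chloride contribution → 0.8944 μm/a
  total first-year rate 1.34 μm/a
zinc: temperature factor f = -0.071·(8.0) = -0.5680
  sulphur-dioxide contribution → 0.6872 μm/a
  chloride contribution → 0.9576 μm/a
  ⇒ r_corr(zinc) = 1.645 μm/a
Ordering by μm/a: zinc (1.64) > copper (1.34)

["zinc", "copper"]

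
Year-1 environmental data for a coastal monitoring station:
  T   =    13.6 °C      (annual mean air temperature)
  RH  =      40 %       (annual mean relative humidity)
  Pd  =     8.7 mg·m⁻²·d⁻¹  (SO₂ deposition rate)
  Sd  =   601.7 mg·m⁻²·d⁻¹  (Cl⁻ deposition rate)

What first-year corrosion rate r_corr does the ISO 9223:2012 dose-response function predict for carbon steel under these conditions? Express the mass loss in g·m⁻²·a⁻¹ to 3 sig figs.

r_corr = 351 g·m⁻²·a⁻¹

carbon steel: temperature factor f = -0.054·(3.6) = -0.1944
  SO₂ term: 1.77·8.7^0.52·exp(0.02·40-0.1944) = 9.989
  Cl⁻ term: 0.102·601.7^0.62·exp(0.033·40+0.04·13.6) = 34.78
  r_corr = 9.989 + 34.78 = 44.77 μm/a
Convert to mass loss: 44.77 μm/a × 7.85 g/cm³ = 351.4 g·m⁻²·a⁻¹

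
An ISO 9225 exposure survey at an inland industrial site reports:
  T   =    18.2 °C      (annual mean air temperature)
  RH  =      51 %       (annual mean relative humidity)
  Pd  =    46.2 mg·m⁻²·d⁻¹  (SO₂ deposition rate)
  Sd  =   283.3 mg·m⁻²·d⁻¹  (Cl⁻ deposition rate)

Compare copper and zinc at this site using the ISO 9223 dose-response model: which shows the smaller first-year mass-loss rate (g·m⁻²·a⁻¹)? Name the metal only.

copper

copper: temperature factor f = -0.080·(8.2) = -0.6560
  Pd branch = 0.0053·Pd^0.26·e^(0.059·RH+f) = 0.151 μm/a
  Sd branch = 0.01025·Sd^0.27·e^(0.036·RH+0.049·T) = 0.7203 μm/a
  r_corr = 0.151 + 0.7203 = 0.8713 μm/a
  mass loss = 0.8713 μm/a × 8.96 g/cm³ = 7.807 g·m⁻²·a⁻¹
zinc: T>10 °C ⇒ hinge -0.071·(18.2−10) = -0.5822
  SO₂ term: 0.0129·46.2^0.44·exp(0.046·51-0.5822) = 0.4065
  Cl⁻ term: 0.0175·283.3^0.57·exp(0.008·51+0.085·18.2) = 3.089
  r_corr = 0.4065 + 3.089 = 3.496 μm/a
  mass loss = 3.496 μm/a × 7.14 g/cm³ = 24.96 g·m⁻²·a⁻¹
Ordering by g·m⁻²·a⁻¹: zinc (25) > copper (7.81)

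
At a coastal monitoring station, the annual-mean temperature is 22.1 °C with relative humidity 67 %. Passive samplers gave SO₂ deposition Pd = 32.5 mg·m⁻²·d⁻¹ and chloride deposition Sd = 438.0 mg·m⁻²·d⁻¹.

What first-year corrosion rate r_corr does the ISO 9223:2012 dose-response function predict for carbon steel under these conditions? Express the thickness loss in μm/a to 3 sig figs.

carbon steel: T>10 °C ⇒ hinge -0.054·(22.1−10) = -0.6534
  SO₂ term: 1.77·32.5^0.52·exp(0.02·67-0.6534) = 21.5
  Sd branch = 0.102·Sd^0.62·e^(0.033·RH+0.04·T) = 97.83 μm/a
  sum: 21.5 + 97.83 → r_corr = 119.3 μm/a

r_corr = 119 μm/a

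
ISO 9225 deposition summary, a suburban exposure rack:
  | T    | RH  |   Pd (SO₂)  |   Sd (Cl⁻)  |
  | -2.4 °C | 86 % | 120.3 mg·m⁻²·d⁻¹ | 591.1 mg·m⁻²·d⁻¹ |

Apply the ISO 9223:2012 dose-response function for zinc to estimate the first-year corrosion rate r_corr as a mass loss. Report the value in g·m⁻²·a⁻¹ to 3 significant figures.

r_corr = 32.4 g·m⁻²·a⁻¹

zinc: temperature factor f = +0.038·(-12.4) = -0.4712
  SO₂ term: 0.0129·120.3^0.44·exp(0.046·86-0.4712) = 3.462
  Sd branch = 0.0175·Sd^0.57·e^(0.008·RH+0.085·T) = 1.079 μm/a
  sum: 3.462 + 1.079 → r_corr = 4.541 μm/a
Convert to mass loss: 4.541 μm/a × 7.14 g/cm³ = 32.42 g·m⁻²·a⁻¹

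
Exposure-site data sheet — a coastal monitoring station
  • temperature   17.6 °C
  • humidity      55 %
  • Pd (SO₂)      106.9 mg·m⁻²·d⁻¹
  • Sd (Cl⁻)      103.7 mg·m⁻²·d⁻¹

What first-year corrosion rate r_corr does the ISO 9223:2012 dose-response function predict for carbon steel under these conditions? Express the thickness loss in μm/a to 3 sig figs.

r_corr = 62.6 μm/a

carbon steel: T>10 °C ⇒ hinge -0.054·(17.6−10) = -0.4104
  sulphur-dioxide contribution → 40.04 μm/a
  chloride contribution → 22.51 μm/a
  ⇒ r_corr(carbon steel) = 62.55 μm/a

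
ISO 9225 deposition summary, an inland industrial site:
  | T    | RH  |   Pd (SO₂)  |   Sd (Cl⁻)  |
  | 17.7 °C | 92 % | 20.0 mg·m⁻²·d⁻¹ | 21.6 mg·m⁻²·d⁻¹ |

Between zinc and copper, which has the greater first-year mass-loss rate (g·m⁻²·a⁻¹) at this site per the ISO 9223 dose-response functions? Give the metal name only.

copper

zinc: T>10 °C ⇒ hinge -0.071·(17.7−10) = -0.5467
  sulphur-dioxide contribution → 1.921 μm/a
  chloride contribution → 0.9478 μm/a
  total first-year rate 2.869 μm/a
  mass loss = 2.869 μm/a × 7.14 g/cm³ = 20.48 g·m⁻²·a⁻¹
copper: T>10 °C ⇒ hinge -0.080·(17.7−10) = -0.6160
  sulphur-dioxide contribution → 1.42 μm/a
  chloride contribution → 1.535 μm/a
  total first-year rate 2.955 μm/a
  mass loss = 2.955 μm/a × 8.96 g/cm³ = 26.48 g·m⁻²·a⁻¹
Ordering by g·m⁻²·a⁻¹: copper (26.5) > zinc (20.5)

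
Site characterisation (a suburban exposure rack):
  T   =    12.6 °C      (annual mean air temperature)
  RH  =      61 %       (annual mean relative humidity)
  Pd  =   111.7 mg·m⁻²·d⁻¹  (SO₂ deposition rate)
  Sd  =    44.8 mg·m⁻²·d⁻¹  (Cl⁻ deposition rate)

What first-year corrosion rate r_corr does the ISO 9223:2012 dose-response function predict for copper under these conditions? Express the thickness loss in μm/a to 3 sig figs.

copper: T>10 °C ⇒ hinge -0.080·(12.6−10) = -0.2080
  SO₂ term: 0.0053·111.7^0.26·exp(0.059·61-0.2080) = 0.5364
  Sd branch = 0.01025·Sd^0.27·e^(0.036·RH+0.049·T) = 0.4769 μm/a
  sum: 0.5364 + 0.4769 → r_corr = 1.013 μm/a

r_corr = 1.01 μm/a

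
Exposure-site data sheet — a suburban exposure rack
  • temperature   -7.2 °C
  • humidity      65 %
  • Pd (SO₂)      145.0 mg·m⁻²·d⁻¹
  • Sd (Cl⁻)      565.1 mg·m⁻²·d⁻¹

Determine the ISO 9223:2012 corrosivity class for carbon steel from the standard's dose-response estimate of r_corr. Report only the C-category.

C3

carbon steel: temperature factor f = +0.150·(-17.2) = -2.5800
  sulphur-dioxide contribution → 6.546 μm/a
  chloride contribution → 33.22 μm/a
  total first-year rate 39.77 μm/a
ISO 9223 Table 2 (carbon steel): 25 < 39.8 ≤ 50 μm/a ⇒ C3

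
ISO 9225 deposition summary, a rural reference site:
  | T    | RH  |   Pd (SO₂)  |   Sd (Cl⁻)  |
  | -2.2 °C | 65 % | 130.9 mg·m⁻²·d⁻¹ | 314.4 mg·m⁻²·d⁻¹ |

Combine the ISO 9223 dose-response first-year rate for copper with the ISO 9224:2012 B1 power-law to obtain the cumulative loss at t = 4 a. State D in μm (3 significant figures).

D(4) = 1.61 μm

copper: temperature factor f = +0.126·(-12.2) = -1.5372
  Pd branch = 0.0053·Pd^0.26·e^(0.059·RH+f) = 0.1873 μm/a
  Sd branch = 0.01025·Sd^0.27·e^(0.036·RH+0.049·T) = 0.4513 μm/a
  r_corr = 0.1873 + 0.4513 = 0.6386 μm/a
Long-term exponent b (ISO 9224 Table 2, B1) = 0.667
  D(4) = 0.6386 × 4^0.667 = 0.6386 × 2.521 = 1.61 μm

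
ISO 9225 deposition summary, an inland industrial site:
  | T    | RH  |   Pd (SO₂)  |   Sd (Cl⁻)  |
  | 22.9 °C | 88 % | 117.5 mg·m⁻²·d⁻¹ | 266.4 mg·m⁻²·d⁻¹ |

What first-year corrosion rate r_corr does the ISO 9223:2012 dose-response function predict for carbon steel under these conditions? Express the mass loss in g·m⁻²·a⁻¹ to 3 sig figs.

r_corr = 1.64e+03 g·m⁻²·a⁻¹

carbon steel: T>10 °C ⇒ hinge -0.054·(22.9−10) = -0.6966
  Pd branch = 1.77·Pd^0.52·e^(0.02·RH+f) = 61.13 μm/a
  Sd branch = 0.102·Sd^0.62·e^(0.033·RH+0.04·T) = 148.4 μm/a
  sum: 61.13 + 148.4 → r_corr = 209.5 μm/a
Convert to mass loss: 209.5 μm/a × 7.85 g/cm³ = 1645 g·m⁻²·a⁻¹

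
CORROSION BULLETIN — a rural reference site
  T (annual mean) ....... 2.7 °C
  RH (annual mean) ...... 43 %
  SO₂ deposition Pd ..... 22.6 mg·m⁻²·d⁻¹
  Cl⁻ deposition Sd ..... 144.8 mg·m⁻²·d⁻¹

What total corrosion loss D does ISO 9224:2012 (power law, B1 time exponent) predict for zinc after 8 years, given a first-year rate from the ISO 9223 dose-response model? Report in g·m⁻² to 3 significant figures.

D(8) = 31.3 g·m⁻²

zinc: f(T) = +0.038·(T−10) [T≤10 °C] = -0.2774
  Pd branch = 0.0129·Pd^0.44·e^(0.046·RH+f) = 0.2786 μm/a
  Sd branch = 0.0175·Sd^0.57·e^(0.008·RH+0.085·T) = 0.5294 μm/a
  sum: 0.2786 + 0.5294 → r_corr = 0.8079 μm/a
Power-law: D(8) = r_corr · 8^0.813
  D(8) = 0.8079 × 8^0.813 = 0.8079 × 5.423 = 4.381 μm
  Mass loss = 4.381 μm × 7.14 g/cm³ = 31.28 g·m⁻²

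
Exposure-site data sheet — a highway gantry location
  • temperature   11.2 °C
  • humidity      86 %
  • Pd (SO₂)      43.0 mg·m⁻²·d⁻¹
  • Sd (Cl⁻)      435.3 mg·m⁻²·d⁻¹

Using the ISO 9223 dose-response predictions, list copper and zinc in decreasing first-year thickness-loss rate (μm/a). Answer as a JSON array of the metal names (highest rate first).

copper: f(T) = -0.080·(T−10) [T>10 °C] = -0.0960
  SO₂ term: 0.0053·43.0^0.26·exp(0.059·86-0.0960) = 2.046
  Sd branch = 0.01025·Sd^0.27·e^(0.036·RH+0.049·T) = 2.024 μm/a
  r_corr = 2.046 + 2.024 = 4.069 μm/a
zinc: f(T) = -0.071·(T−10) [T>10 °C] = -0.0852
  Pd branch = 0.0129·Pd^0.44·e^(0.046·RH+f) = 3.239 μm/a
  Cl⁻ term: 0.0175·435.3^0.57·exp(0.008·86+0.085·11.2) = 2.88
  r_corr = 3.239 + 2.88 = 6.119 μm/a
Ordering by μm/a: zinc (6.12) > copper (4.07)

["zinc", "copper"]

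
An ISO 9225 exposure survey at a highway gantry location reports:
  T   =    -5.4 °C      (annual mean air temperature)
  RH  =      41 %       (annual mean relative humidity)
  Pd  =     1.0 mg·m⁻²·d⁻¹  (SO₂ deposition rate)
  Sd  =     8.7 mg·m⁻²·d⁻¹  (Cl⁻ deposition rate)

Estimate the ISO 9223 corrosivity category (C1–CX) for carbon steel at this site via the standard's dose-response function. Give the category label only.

carbon steel: f(T) = +0.150·(T−10) [T≤10 °C] = -2.3100
  sulphur-dioxide contribution → 0.3989 μm/a
  chloride contribution → 1.216 μm/a
  ⇒ r_corr(carbon steel) = 1.615 μm/a
Category bounds: 1.3…25 μm/a bracket r_corr ⇒ C2

C2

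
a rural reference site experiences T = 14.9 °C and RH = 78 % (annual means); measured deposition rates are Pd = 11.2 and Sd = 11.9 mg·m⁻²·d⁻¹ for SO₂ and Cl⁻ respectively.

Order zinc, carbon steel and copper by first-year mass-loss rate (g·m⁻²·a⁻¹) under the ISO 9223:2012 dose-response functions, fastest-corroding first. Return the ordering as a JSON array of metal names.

zinc: temperature factor f = -0.071·(4.9) = -0.3479
  Pd branch = 0.0129·Pd^0.44·e^(0.046·RH+f) = 0.9537 μm/a
  Sd branch = 0.0175·Sd^0.57·e^(0.008·RH+0.085·T) = 0.4755 μm/a
  r_corr = 0.9537 + 0.4755 = 1.429 μm/a
  mass loss = 1.429 μm/a × 7.14 g/cm³ = 10.2 g·m⁻²·a⁻¹
carbon steel: T>10 °C ⇒ hinge -0.054·(14.9−10) = -0.2646
  SO₂ term: 1.77·11.2^0.52·exp(0.02·78-0.2646) = 22.71
  Sd branch = 0.102·Sd^0.62·e^(0.033·RH+0.04·T) = 11.28 μm/a
  r_corr = 22.71 + 11.28 = 33.98 μm/a
  mass loss = 33.98 μm/a × 7.85 g/cm³ = 266.8 g·m⁻²·a⁻¹
copper: f(T) = -0.080·(T−10) [T>10 °C] = -0.3920
  Pd branch = 0.0053·Pd^0.26·e^(0.059·RH+f) = 0.669 μm/a
  Cl⁻ term: 0.01025·11.9^0.27·exp(0.036·78+0.049·14.9) = 0.6882
  r_corr = 0.669 + 0.6882 = 1.357 μm/a
  mass loss = 1.357 μm/a × 8.96 g/cm³ = 12.16 g·m⁻²·a⁻¹
Ordering by g·m⁻²·a⁻¹: carbon steel (267) > copper (12.2) > zinc (10.2)

["carbon steel", "copper", "zinc"]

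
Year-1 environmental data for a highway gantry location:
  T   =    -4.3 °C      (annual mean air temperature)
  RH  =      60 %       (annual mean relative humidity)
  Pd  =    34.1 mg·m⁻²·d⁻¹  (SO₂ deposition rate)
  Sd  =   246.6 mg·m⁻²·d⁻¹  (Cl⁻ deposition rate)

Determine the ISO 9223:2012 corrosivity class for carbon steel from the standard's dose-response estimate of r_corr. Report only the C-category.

C2

carbon steel: T≤10 °C ⇒ hinge +0.150·(-4.3−10) = -2.1450
  sulphur-dioxide contribution → 4.311 μm/a
  chloride contribution → 18.92 μm/a
  total first-year rate 23.23 μm/a
23.2 μm/a falls in (1.3, 25] for carbon steel → category C2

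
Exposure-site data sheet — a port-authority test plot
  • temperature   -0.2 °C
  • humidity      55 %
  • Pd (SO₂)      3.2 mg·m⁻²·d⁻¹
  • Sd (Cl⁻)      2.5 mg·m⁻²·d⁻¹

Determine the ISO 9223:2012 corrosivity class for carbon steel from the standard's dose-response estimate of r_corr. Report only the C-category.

carbon steel: f(T) = +0.150·(T−10) [T≤10 °C] = -1.5300
  Pd branch = 1.77·Pd^0.52·e^(0.02·RH+f) = 2.108 μm/a
  Cl⁻ term: 0.102·2.5^0.62·exp(0.033·55+0.04·-0.2) = 1.097
  sum: 2.108 + 1.097 → r_corr = 3.205 μm/a
3.2 μm/a falls in (1.3, 25] for carbon steel → category C2

C2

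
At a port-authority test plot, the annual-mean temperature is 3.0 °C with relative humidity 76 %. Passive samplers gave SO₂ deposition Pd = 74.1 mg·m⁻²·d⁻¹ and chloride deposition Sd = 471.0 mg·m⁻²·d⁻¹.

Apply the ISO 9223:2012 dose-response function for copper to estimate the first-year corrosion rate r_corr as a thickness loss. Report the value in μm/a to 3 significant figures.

r_corr = 1.56 μm/a

copper: T≤10 °C ⇒ hinge +0.126·(3.0−10) = -0.8820
  sulphur-dioxide contribution → 0.5953 μm/a
  chloride contribution → 0.965 μm/a
  ⇒ r_corr(copper) = 1.56 μm/a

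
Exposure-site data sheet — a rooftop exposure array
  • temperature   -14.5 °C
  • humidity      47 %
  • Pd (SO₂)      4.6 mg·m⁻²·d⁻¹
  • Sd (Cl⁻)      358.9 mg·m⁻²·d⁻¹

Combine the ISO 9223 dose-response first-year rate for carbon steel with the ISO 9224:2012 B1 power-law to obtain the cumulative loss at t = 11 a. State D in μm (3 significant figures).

carbon steel: temperature factor f = +0.150·(-24.5) = -3.6750
  SO₂ term: 1.77·4.6^0.52·exp(0.02·47-3.6750) = 0.254
  Sd branch = 0.102·Sd^0.62·e^(0.033·RH+0.04·T) = 10.34 μm/a
  r_corr = 0.254 + 10.34 = 10.59 μm/a
Power-law: D(11) = r_corr · 11^0.523
  D(11) = 10.59 × 11^0.523 = 10.59 × 3.505 = 37.12 μm

D(11) = 37.1 μm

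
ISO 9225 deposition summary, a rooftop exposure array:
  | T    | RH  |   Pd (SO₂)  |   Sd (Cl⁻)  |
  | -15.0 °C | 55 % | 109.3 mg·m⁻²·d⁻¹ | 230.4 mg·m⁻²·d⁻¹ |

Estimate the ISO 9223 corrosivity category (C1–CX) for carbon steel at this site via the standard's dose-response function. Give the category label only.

C2

carbon steel: T≤10 °C ⇒ hinge +0.150·(-15.0−10) = -3.7500
  SO₂ term: 1.77·109.3^0.52·exp(0.02·55-3.7500) = 1.436
  Sd branch = 0.102·Sd^0.62·e^(0.033·RH+0.04·T) = 10.02 μm/a
  r_corr = 1.436 + 10.02 = 11.46 μm/a
ISO 9223 Table 2 (carbon steel): 1.3 < 11.5 ≤ 25 μm/a ⇒ C2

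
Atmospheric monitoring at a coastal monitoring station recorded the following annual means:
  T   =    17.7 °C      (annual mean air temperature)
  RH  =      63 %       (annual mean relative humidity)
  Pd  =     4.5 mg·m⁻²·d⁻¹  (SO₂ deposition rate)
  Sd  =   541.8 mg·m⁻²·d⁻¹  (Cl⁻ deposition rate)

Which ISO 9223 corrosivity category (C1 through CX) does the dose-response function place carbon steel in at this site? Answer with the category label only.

C5

carbon steel: f(T) = -0.054·(T−10) [T>10 °C] = -0.4158
  Pd branch = 1.77·Pd^0.52·e^(0.02·RH+f) = 9.001 μm/a
  Sd branch = 0.102·Sd^0.62·e^(0.033·RH+0.04·T) = 82.03 μm/a
  r_corr = 9.001 + 82.03 = 91.03 μm/a
91 μm/a falls in (80, 200] for carbon steel → category C5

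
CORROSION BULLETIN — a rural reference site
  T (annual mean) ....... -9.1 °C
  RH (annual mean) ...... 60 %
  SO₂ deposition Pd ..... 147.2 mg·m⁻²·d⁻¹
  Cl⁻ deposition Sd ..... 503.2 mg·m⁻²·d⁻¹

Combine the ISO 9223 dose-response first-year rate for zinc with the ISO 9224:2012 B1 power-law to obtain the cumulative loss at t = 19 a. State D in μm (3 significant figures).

D(19) = 14.7 μm

zinc: T≤10 °C ⇒ hinge +0.038·(-9.1−10) = -0.7258
  sulphur-dioxide contribution → 0.887 μm/a
  chloride contribution → 0.4524 μm/a
  ⇒ r_corr(zinc) = 1.339 μm/a
ISO 9224: D(t) = r_corr · t^b with b = 0.813 (zinc, B1)
  D(19) = 1.339 × 19^0.813 = 1.339 × 10.96 = 14.67 μm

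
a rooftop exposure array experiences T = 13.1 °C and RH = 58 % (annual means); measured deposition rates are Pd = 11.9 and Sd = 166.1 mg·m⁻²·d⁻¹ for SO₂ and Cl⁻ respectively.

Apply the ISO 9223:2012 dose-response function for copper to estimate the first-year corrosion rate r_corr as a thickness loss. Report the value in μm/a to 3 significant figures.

copper: T>10 °C ⇒ hinge -0.080·(13.1−10) = -0.2480
  SO₂ term: 0.0053·11.9^0.26·exp(0.059·58-0.2480) = 0.2412
  Cl⁻ term: 0.01025·166.1^0.27·exp(0.036·58+0.049·13.1) = 0.6249
  sum: 0.2412 + 0.6249 → r_corr = 0.8661 μm/a

r_corr = 0.866 μm/a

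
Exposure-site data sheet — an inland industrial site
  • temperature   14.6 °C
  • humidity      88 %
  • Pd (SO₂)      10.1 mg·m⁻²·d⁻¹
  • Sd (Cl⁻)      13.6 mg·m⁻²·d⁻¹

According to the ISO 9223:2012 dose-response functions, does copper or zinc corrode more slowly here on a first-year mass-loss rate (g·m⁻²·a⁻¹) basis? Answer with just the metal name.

copper: f(T) = -0.080·(T−10) [T>10 °C] = -0.3680
  SO₂ term: 0.0053·10.1^0.26·exp(0.059·88-0.3680) = 1.203
  Sd branch = 0.01025·Sd^0.27·e^(0.036·RH+0.049·T) = 1.008 μm/a
  r_corr = 1.203 + 1.008 = 2.211 μm/a
  mass loss = 2.211 μm/a × 8.96 g/cm³ = 19.81 g·m⁻²·a⁻¹
zinc: temperature factor f = -0.071·(4.6) = -0.3266
  SO₂ term: 0.0129·10.1^0.44·exp(0.046·88-0.3266) = 1.475
  Sd branch = 0.0175·Sd^0.57·e^(0.008·RH+0.085·T) = 0.5418 μm/a
  sum: 1.475 + 0.5418 → r_corr = 2.016 μm/a
  mass loss = 2.016 μm/a × 7.14 g/cm³ = 14.4 g·m⁻²·a⁻¹
Ordering by g·m⁻²·a⁻¹: copper (19.8) > zinc (14.4)

zinc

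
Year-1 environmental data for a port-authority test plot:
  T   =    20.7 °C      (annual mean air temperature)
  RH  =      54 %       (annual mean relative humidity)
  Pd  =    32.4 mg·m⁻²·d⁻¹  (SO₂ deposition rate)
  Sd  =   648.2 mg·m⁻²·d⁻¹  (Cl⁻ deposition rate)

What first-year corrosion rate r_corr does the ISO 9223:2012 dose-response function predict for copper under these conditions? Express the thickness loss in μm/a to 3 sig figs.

copper: T>10 °C ⇒ hinge -0.080·(20.7−10) = -0.8560
  SO₂ term: 0.0053·32.4^0.26·exp(0.059·54-0.8560) = 0.1346
  Sd branch = 0.01025·Sd^0.27·e^(0.036·RH+0.049·T) = 1.134 μm/a
  sum: 0.1346 + 1.134 → r_corr = 1.269 μm/a

r_corr = 1.27 μm/a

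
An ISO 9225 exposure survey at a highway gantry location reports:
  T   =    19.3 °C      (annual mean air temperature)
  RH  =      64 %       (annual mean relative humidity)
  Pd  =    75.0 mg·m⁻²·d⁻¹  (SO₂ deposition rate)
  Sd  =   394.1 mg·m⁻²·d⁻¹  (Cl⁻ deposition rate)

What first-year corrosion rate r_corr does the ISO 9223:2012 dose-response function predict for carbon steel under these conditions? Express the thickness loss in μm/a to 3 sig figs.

r_corr = 111 μm/a

carbon steel: T>10 °C ⇒ hinge -0.054·(19.3−10) = -0.5022
  sulphur-dioxide contribution → 36.37 μm/a
  chloride contribution → 74.2 μm/a
  ⇒ r_corr(carbon steel) = 110.6 μm/a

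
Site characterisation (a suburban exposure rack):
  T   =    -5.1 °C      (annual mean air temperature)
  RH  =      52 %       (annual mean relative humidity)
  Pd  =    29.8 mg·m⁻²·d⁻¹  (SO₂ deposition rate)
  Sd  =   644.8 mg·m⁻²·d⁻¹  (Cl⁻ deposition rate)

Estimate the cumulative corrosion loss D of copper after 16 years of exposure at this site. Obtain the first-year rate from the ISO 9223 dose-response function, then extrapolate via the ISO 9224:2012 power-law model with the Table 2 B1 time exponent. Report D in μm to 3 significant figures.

D(16) = 2.15 μm

copper: temperature factor f = +0.126·(-15.1) = -1.9026
  Pd branch = 0.0053·Pd^0.26·e^(0.059·RH+f) = 0.04109 μm/a
  Sd branch = 0.01025·Sd^0.27·e^(0.036·RH+0.049·T) = 0.2977 μm/a
  r_corr = 0.04109 + 0.2977 = 0.3388 μm/a
Long-term exponent b (ISO 9224 Table 2, B1) = 0.667
  D(16) = 0.3388 × 16^0.667 = 0.3388 × 6.355 = 2.153 μm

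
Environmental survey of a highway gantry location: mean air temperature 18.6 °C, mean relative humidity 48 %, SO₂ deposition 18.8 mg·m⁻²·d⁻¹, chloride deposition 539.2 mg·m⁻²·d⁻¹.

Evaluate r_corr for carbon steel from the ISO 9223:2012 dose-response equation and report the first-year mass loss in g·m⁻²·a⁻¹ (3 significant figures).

r_corr = 511 g·m⁻²·a⁻¹

carbon steel: T>10 °C ⇒ hinge -0.054·(18.6−10) = -0.4644
  SO₂ term: 1.77·18.8^0.52·exp(0.02·48-0.4644) = 13.36
  Cl⁻ term: 0.102·539.2^0.62·exp(0.033·48+0.04·18.6) = 51.68
  r_corr = 13.36 + 51.68 = 65.04 μm/a
Convert to mass loss: 65.04 μm/a × 7.85 g/cm³ = 510.6 g·m⁻²·a⁻¹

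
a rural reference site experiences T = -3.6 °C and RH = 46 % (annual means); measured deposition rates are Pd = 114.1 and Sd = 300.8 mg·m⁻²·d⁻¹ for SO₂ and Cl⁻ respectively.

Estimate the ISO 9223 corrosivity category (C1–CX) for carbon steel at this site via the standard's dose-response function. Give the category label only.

C2

carbon steel: temperature factor f = +0.150·(-13.6) = -2.0400
  Pd branch = 1.77·Pd^0.52·e^(0.02·RH+f) = 6.782 μm/a
  Cl⁻ term: 0.102·300.8^0.62·exp(0.033·46+0.04·-3.6) = 13.86
  sum: 6.782 + 13.86 → r_corr = 20.64 μm/a
ISO 9223 Table 2 (carbon steel): 1.3 < 20.6 ≤ 25 μm/a ⇒ C2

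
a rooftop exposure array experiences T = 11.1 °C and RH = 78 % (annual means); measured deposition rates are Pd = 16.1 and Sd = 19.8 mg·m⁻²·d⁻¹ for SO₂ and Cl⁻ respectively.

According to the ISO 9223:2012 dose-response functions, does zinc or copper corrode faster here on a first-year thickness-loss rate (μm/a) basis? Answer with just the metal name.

zinc

zinc: temperature factor f = -0.071·(1.1) = -0.0781
  sulphur-dioxide contribution → 1.465 μm/a
  chloride contribution → 0.4601 μm/a
  total first-year rate 1.925 μm/a
copper: T>10 °C ⇒ hinge -0.080·(11.1−10) = -0.0880
  sulphur-dioxide contribution → 0.9965 μm/a
  chloride contribution → 0.6554 μm/a
  total first-year rate 1.652 μm/a
Ordering by μm/a: zinc (1.93) > copper (1.65)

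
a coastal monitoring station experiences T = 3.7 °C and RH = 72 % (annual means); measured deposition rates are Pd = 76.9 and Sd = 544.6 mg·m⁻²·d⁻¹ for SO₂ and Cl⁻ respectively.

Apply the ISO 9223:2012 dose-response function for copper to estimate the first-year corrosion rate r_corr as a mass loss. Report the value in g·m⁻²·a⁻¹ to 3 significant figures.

copper: temperature factor f = +0.126·(-6.3) = -0.7938
  sulphur-dioxide contribution → 0.5185 μm/a
  chloride contribution → 0.8993 μm/a
  total first-year rate 1.418 μm/a
Convert to mass loss: 1.418 μm/a × 8.96 g/cm³ = 12.7 g·m⁻²·a⁻¹

r_corr = 12.7 g·m⁻²·a⁻¹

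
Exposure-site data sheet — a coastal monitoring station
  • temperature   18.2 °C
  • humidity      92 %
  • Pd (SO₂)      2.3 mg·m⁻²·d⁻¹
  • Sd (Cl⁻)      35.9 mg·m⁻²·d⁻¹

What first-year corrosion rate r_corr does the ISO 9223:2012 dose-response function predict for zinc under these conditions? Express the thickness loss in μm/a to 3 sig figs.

r_corr = 2.04 μm/a

zinc: T>10 °C ⇒ hinge -0.071·(18.2−10) = -0.5822
  Pd branch = 0.0129·Pd^0.44·e^(0.046·RH+f) = 0.7159 μm/a
  Sd branch = 0.0175·Sd^0.57·e^(0.008·RH+0.085·T) = 1.321 μm/a
  r_corr = 0.7159 + 1.321 = 2.037 μm/a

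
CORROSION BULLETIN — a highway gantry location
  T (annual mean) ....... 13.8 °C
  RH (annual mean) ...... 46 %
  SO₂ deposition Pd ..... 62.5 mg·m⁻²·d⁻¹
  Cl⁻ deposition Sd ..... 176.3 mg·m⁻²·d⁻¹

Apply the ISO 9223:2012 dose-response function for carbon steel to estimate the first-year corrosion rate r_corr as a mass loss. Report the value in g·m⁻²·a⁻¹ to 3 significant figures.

carbon steel: f(T) = -0.054·(T−10) [T>10 °C] = -0.2052
  SO₂ term: 1.77·62.5^0.52·exp(0.02·46-0.2052) = 31.06
  Sd branch = 0.102·Sd^0.62·e^(0.033·RH+0.04·T) = 19.96 μm/a
  r_corr = 31.06 + 19.96 = 51.03 μm/a
Convert to mass loss: 51.03 μm/a × 7.85 g/cm³ = 400.6 g·m⁻²·a⁻¹

r_corr = 401 g·m⁻²·a⁻¹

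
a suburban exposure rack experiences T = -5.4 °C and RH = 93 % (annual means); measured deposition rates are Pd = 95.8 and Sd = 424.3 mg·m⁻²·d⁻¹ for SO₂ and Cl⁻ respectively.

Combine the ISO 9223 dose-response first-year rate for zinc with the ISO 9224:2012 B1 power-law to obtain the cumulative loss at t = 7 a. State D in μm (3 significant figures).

D(7) = 22.3 μm

zinc: f(T) = +0.038·(T−10) [T≤10 °C] = -0.5852
  sulphur-dioxide contribution → 3.856 μm/a
  chloride contribution → 0.7321 μm/a
  total first-year rate 4.588 μm/a
ISO 9224: D(t) = r_corr · t^b with b = 0.813 (zinc, B1)
  D(7) = 4.588 × 7^0.813 = 4.588 × 4.865 = 22.32 μm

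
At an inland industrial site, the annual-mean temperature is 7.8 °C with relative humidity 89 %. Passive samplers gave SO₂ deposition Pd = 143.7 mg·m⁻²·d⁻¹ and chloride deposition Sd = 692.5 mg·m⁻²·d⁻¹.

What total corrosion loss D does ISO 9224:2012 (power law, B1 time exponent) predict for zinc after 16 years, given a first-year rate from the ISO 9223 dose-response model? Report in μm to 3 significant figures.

zinc: T≤10 °C ⇒ hinge +0.038·(7.8−10) = -0.0836
  sulphur-dioxide contribution → 6.332 μm/a
  chloride contribution → 2.879 μm/a
  total first-year rate 9.211 μm/a
Long-term exponent b (ISO 9224 Table 2, B1) = 0.813
  D(16) = 9.211 × 16^0.813 = 9.211 × 9.527 = 87.75 μm

D(16) = 87.8 μm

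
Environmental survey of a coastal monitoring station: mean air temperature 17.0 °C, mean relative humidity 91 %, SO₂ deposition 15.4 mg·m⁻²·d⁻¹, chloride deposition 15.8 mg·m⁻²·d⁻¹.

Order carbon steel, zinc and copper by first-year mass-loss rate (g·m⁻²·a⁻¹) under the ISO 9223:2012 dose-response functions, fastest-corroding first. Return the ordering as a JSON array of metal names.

carbon steel: f(T) = -0.054·(T−10) [T>10 °C] = -0.3780
  SO₂ term: 1.77·15.4^0.52·exp(0.02·91-0.3780) = 31.03
  Cl⁻ term: 0.102·15.8^0.62·exp(0.033·91+0.04·17.0) = 22.45
  sum: 31.03 + 22.45 → r_corr = 53.48 μm/a
  mass loss = 53.48 μm/a × 7.85 g/cm³ = 419.8 g·m⁻²·a⁻¹
zinc: temperature factor f = -0.071·(7.0) = -0.4970
  Pd branch = 0.0129·Pd^0.44·e^(0.046·RH+f) = 1.719 μm/a
  Cl⁻ term: 0.0175·15.8^0.57·exp(0.008·91+0.085·17.0) = 0.7413
  sum: 1.719 + 0.7413 → r_corr = 2.46 μm/a
  mass loss = 2.46 μm/a × 7.14 g/cm³ = 17.56 g·m⁻²·a⁻¹
copper: T>10 °C ⇒ hinge -0.080·(17.0−10) = -0.5600
  SO₂ term: 0.0053·15.4^0.26·exp(0.059·91-0.5600) = 1.323
  Cl⁻ term: 0.01025·15.8^0.27·exp(0.036·91+0.049·17.0) = 1.315
  sum: 1.323 + 1.315 → r_corr = 2.638 μm/a
  mass loss = 2.638 μm/a × 8.96 g/cm³ = 23.63 g·m⁻²·a⁻¹
Ordering by g·m⁻²·a⁻¹: carbon steel (420) > copper (23.6) > zinc (17.6)

["carbon steel", "copper", "zinc"]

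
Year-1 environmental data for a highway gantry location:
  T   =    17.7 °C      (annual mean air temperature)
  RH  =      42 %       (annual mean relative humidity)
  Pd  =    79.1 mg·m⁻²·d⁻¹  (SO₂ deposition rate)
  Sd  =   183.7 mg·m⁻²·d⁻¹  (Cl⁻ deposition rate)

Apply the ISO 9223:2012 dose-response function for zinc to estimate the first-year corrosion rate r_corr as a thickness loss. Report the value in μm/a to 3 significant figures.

r_corr = 2.50 μm/a

zinc: temperature factor f = -0.071·(7.7) = -0.5467
  sulphur-dioxide contribution → 0.3527 μm/a
  chloride contribution → 2.152 μm/a
  total first-year rate 2.505 μm/a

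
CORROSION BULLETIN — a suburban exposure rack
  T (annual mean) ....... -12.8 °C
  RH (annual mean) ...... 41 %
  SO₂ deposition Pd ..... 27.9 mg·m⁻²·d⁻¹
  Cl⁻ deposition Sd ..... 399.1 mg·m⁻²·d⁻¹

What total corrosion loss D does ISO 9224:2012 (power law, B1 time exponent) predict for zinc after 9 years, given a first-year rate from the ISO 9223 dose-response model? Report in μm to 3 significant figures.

zinc: temperature factor f = +0.038·(-22.8) = -0.8664
  Pd branch = 0.0129·Pd^0.44·e^(0.046·RH+f) = 0.1547 μm/a
  Cl⁻ term: 0.0175·399.1^0.57·exp(0.008·41+0.085·-12.8) = 0.2487
  r_corr = 0.1547 + 0.2487 = 0.4033 μm/a
Long-term exponent b (ISO 9224 Table 2, B1) = 0.813
  D(9) = 0.4033 × 9^0.813 = 0.4033 × 5.968 = 2.407 μm

D(9) = 2.41 μm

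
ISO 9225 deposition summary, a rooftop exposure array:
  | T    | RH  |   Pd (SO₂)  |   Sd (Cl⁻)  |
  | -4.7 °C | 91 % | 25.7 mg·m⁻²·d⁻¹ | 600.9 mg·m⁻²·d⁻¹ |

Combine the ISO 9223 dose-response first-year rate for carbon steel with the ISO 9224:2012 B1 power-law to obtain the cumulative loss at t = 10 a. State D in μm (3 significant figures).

carbon steel: temperature factor f = +0.150·(-14.7) = -2.2050
  SO₂ term: 1.77·25.7^0.52·exp(0.02·91-2.2050) = 6.515
  Sd branch = 0.102·Sd^0.62·e^(0.033·RH+0.04·T) = 89.95 μm/a
  r_corr = 6.515 + 89.95 = 96.46 μm/a
ISO 9224: D(t) = r_corr · t^b with b = 0.523 (carbon steel, B1)
  D(10) = 96.46 × 10^0.523 = 96.46 × 3.334 = 321.6 μm

D(10) = 322 μm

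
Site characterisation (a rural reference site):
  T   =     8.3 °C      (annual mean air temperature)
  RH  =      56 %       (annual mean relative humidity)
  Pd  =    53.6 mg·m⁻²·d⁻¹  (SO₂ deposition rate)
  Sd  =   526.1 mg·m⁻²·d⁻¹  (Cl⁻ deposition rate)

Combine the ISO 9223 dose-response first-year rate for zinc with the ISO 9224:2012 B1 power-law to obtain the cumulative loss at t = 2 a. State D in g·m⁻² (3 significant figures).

D(2) = 36.2 g·m⁻²

zinc: T≤10 °C ⇒ hinge +0.038·(8.3−10) = -0.0646
  Pd branch = 0.0129·Pd^0.44·e^(0.046·RH+f) = 0.9165 μm/a
  Cl⁻ term: 0.0175·526.1^0.57·exp(0.008·56+0.085·8.3) = 1.972
  r_corr = 0.9165 + 1.972 = 2.889 μm/a
Long-term exponent b (ISO 9224 Table 2, B1) = 0.813
  D(2) = 2.889 × 2^0.813 = 2.889 × 1.757 = 5.075 μm
  Mass loss = 5.075 μm × 7.14 g/cm³ = 36.24 g·m⁻²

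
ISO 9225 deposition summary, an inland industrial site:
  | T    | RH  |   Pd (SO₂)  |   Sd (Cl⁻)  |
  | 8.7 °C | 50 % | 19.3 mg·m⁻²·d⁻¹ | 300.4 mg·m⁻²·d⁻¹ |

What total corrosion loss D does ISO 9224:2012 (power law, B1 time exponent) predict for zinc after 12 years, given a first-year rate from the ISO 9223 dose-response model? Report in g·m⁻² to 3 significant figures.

zinc: temperature factor f = +0.038·(-1.3) = -0.0494
  Pd branch = 0.0129·Pd^0.44·e^(0.046·RH+f) = 0.4505 μm/a
  Cl⁻ term: 0.0175·300.4^0.57·exp(0.008·50+0.085·8.7) = 1.413
  sum: 0.4505 + 1.413 → r_corr = 1.864 μm/a
ISO 9224: D(t) = r_corr · t^b with b = 0.813 (zinc, B1)
  D(12) = 1.864 × 12^0.813 = 1.864 × 7.54 = 14.05 μm
  Mass loss = 14.05 μm × 7.14 g/cm³ = 100.3 g·m⁻²

D(12) = 100 g·m⁻²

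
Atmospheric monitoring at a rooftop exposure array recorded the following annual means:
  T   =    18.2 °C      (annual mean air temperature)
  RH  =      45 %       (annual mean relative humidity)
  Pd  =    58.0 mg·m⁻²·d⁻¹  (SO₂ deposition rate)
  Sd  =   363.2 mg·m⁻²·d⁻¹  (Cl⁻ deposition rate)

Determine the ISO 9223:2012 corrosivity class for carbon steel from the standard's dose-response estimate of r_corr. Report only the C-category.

C4

carbon steel: temperature factor f = -0.054·(8.2) = -0.4428
  Pd branch = 1.77·Pd^0.52·e^(0.02·RH+f) = 23.09 μm/a
  Cl⁻ term: 0.102·363.2^0.62·exp(0.033·45+0.04·18.2) = 36.06
  r_corr = 23.09 + 36.06 = 59.15 μm/a
Category bounds: 50…80 μm/a bracket r_corr ⇒ C4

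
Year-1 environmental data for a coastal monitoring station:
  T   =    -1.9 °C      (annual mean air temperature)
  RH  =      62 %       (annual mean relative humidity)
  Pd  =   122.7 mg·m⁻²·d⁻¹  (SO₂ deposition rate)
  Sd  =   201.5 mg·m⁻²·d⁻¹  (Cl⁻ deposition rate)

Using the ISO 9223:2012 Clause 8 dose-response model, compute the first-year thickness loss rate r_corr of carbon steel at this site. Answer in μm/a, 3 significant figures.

r_corr = 32.1 μm/a

carbon steel: temperature factor f = +0.150·(-11.9) = -1.7850
  sulphur-dioxide contribution → 12.52 μm/a
  chloride contribution → 19.63 μm/a
  total first-year rate 32.14 μm/a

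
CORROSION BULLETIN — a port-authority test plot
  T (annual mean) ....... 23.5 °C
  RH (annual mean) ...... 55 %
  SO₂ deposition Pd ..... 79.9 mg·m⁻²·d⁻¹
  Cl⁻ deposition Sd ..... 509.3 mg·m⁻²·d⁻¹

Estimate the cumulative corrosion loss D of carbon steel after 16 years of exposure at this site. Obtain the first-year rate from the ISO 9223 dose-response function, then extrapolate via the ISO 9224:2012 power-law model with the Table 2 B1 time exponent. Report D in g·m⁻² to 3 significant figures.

D(16) = 3.40e+03 g·m⁻²

carbon steel: temperature factor f = -0.054·(13.5) = -0.7290
  Pd branch = 1.77·Pd^0.52·e^(0.02·RH+f) = 25.03 μm/a
  Sd branch = 0.102·Sd^0.62·e^(0.033·RH+0.04·T) = 76.45 μm/a
  sum: 25.03 + 76.45 → r_corr = 101.5 μm/a
Power-law: D(16) = r_corr · 16^0.523
  D(16) = 101.5 × 16^0.523 = 101.5 × 4.263 = 432.7 μm
  Mass loss = 432.7 μm × 7.85 g/cm³ = 3396 g·m⁻²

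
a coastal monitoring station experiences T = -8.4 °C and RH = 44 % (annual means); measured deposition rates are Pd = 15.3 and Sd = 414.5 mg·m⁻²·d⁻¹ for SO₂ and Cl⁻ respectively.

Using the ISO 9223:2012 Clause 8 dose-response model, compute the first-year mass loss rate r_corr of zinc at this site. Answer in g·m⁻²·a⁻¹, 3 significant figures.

zinc: temperature factor f = +0.038·(-18.4) = -0.6992
  sulphur-dioxide contribution → 0.1611 μm/a
  chloride contribution → 0.3783 μm/a
  ⇒ r_corr(zinc) = 0.5394 μm/a
Convert to mass loss: 0.5394 μm/a × 7.14 g/cm³ = 3.851 g·m⁻²·a⁻¹

r_corr = 3.85 g·m⁻²·a⁻¹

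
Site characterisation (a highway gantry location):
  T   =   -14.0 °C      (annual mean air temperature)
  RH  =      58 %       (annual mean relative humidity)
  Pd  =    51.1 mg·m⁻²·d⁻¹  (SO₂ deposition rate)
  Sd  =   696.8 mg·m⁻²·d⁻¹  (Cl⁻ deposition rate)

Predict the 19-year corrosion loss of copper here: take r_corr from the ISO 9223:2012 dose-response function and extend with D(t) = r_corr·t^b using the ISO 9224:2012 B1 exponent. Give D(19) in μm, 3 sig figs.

copper: f(T) = +0.126·(T−10) [T≤10 °C] = -3.0240
  SO₂ term: 0.0053·51.1^0.26·exp(0.059·58-3.0240) = 0.02194
  Cl⁻ term: 0.01025·696.8^0.27·exp(0.036·58+0.049·-14.0) = 0.2439
  r_corr = 0.02194 + 0.2439 = 0.2659 μm/a
ISO 9224: D(t) = r_corr · t^b with b = 0.667 (copper, B1)
  D(19) = 0.2659 × 19^0.667 = 0.2659 × 7.127 = 1.895 μm

D(19) = 1.89 μm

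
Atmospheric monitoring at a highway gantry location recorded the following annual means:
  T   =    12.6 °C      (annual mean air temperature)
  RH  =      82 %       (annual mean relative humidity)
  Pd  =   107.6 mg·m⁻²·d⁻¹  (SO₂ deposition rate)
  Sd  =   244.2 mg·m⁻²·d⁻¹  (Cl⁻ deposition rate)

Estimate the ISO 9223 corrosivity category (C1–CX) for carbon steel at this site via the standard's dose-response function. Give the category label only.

carbon steel: temperature factor f = -0.054·(2.6) = -0.1404
  SO₂ term: 1.77·107.6^0.52·exp(0.02·82-0.1404) = 90.32
  Cl⁻ term: 0.102·244.2^0.62·exp(0.033·82+0.04·12.6) = 76.4
  sum: 90.32 + 76.4 → r_corr = 166.7 μm/a
167 μm/a falls in (80, 200] for carbon steel → category C5

C5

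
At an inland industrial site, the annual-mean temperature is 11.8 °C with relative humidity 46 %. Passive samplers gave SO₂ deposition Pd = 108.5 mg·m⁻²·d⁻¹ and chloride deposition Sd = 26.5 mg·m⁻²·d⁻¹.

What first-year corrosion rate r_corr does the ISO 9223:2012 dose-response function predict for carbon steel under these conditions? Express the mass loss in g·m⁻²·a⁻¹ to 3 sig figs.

carbon steel: temperature factor f = -0.054·(1.8) = -0.0972
  sulphur-dioxide contribution → 46.1 μm/a
  chloride contribution → 5.692 μm/a
  total first-year rate 51.8 μm/a
Convert to mass loss: 51.8 μm/a × 7.85 g/cm³ = 406.6 g·m⁻²·a⁻¹

r_corr = 407 g·m⁻²·a⁻¹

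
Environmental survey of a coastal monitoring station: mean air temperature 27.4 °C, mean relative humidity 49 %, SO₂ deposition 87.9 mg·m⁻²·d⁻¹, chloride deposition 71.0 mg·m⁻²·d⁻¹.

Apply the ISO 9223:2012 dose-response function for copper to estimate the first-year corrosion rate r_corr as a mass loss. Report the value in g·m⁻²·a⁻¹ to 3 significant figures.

copper: temperature factor f = -0.080·(17.4) = -1.3920
  Pd branch = 0.0053·Pd^0.26·e^(0.059·RH+f) = 0.07598 μm/a
  Cl⁻ term: 0.01025·71.0^0.27·exp(0.036·49+0.049·27.4) = 0.724
  r_corr = 0.07598 + 0.724 = 0.8 μm/a
Convert to mass loss: 0.8 μm/a × 8.96 g/cm³ = 7.168 g·m⁻²·a⁻¹

r_corr = 7.17 g·m⁻²·a⁻¹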